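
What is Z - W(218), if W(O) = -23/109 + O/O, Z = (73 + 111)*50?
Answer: 1002714/109 ≈ 9199.2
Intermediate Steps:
Z = 9200 (Z = 184*50 = 9200)
W(O) = 86/109 (W(O) = -23*1/109 + 1 = -23/109 + 1 = 86/109)
Z - W(218) = 9200 - 1*86/109 = 9200 - 86/109 = 1002714/109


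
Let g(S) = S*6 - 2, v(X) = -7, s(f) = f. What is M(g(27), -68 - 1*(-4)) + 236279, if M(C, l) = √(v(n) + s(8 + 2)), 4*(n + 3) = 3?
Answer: 236279 + √3 ≈ 2.3628e+5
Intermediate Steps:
n = -9/4 (n = -3 + (¼)*3 = -3 + ¾ = -9/4 ≈ -2.2500)
g(S) = -2 + 6*S (g(S) = 6*S - 2 = -2 + 6*S)
M(C, l) = √3 (M(C, l) = √(-7 + (8 + 2)) = √(-7 + 10) = √3)
M(g(27), -68 - 1*(-4)) + 236279 = √3 + 236279 = 236279 + √3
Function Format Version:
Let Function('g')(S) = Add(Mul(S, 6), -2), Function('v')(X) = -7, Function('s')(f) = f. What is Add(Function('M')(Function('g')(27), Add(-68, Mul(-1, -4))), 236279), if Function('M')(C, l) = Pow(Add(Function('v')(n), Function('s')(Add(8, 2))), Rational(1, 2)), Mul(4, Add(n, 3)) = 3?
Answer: Add(236279, Pow(3, Rational(1, 2))) ≈ 2.3628e+5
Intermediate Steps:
n = Rational(-9, 4) (n = Add(-3, Mul(Rational(1, 4), 3)) = Add(-3, Rational(3, 4)) = Rational(-9, 4) ≈ -2.2500)
Function('g')(S) = Add(-2, Mul(6, S)) (Function('g')(S) = Add(Mul(6, S), -2) = Add(-2, Mul(6, S)))
Function('M')(C, l) = Pow(3, Rational(1, 2)) (Function('M')(C, l) = Pow(Add(-7, Add(8, 2)), Rational(1, 2)) = Pow(Add(-7, 10), Rational(1, 2)) = Pow(3, Rational(1, 2)))
Add(Function('M')(Function('g')(27), Add(-68, Mul(-1, -4))), 236279) = Add(Pow(3, Rational(1, 2)), 236279) = Add(236279, Pow(3, Rational(1, 2)))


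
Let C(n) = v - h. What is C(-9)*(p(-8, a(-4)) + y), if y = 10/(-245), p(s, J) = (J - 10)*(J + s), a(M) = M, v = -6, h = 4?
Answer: -82300/49 ≈ -1679.6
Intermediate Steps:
p(s, J) = (-10 + J)*(J + s)
y = -2/49 (y = 10*(-1/245) = -2/49 ≈ -0.040816)
C(n) = -10 (C(n) = -6 - 1*4 = -6 - 4 = -10)
C(-9)*(p(-8, a(-4)) + y) = -10*(((-4)**2 - 10*(-4) - 10*(-8) - 4*(-8)) - 2/49) = -10*((16 + 40 + 80 + 32) - 2/49) = -10*(168 - 2/49) = -10*8230/49 = -82300/49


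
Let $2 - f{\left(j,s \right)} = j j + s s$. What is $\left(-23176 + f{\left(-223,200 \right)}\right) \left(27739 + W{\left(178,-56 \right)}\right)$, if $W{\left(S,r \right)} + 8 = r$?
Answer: $-3124590525$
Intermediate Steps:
$f{\left(j,s \right)} = 2 - j^{2} - s^{2}$ ($f{\left(j,s \right)} = 2 - \left(j j + s s\right) = 2 - \left(j^{2} + s^{2}\right) = 2 - j^{2} - s^{2}$)
$W{\left(S,r \right)} = -8 + r$
$\left(-23176 + f{\left(-223,200 \right)}\right) \left(27739 + W{\left(178,-56 \right)}\right) = \left(-23176 - 89727\right) \left(27739 - 64\right) = \left(-23176 - 89727\right) 27675 = \left(-112903\right) 27675 = -3124590525$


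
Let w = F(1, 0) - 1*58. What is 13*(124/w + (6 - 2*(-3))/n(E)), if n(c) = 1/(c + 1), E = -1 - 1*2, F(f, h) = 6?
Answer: -343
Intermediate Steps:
w = -52 (w = 6 - 1*58 = 6 - 58 = -52)
E = -3 (E = -1 - 2 = -3)
n(c) = 1/(1 + c)
13*(124/w + (6 - 2*(-3))/n(E)) = 13*(124/(-52) + (6 - 2*(-3))/(1/(1 - 3))) = 13*(124*(-1/52) + (6 + 6)/(1/(-2))) = 13*(-31/13 + 12/(-1/2)) = 13*(-31/13 + 12*(-2)) = 13*(-31/13 - 24) = 13*(-343/13) = -343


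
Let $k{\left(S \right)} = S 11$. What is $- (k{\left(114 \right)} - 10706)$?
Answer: $9452$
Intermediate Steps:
$k{\left(S \right)} = 11 S$
$- (k{\left(114 \right)} - 10706) = - (11 \cdot 114 - 10706) = - (1254 - 10706) = \left(-1\right) \left(-9452\right) = 9452$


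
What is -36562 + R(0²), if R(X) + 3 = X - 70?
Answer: -36635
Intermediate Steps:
R(X) = -73 + X (R(X) = -3 + (X - 70) = -3 + (-70 + X) = -73 + X)
-36562 + R(0²) = -36562 + (-73 + 0²) = -36562 + (-73 + 0) = -36562 - 73 = -36635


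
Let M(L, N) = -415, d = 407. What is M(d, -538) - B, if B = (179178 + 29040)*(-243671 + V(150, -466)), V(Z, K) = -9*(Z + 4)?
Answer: 51025278011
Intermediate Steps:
V(Z, K) = -36 - 9*Z (V(Z, K) = -9*(4 + Z) = -36 - 9*Z)
B = -51025278426 (B = (179178 + 29040)*(-243671 + (-36 - 9*150)) = 208218*(-243671 + (-36 - 1350)) = 208218*(-243671 - 1386) = 208218*(-245057) = -51025278426)
M(d, -538) - B = -415 - 1*(-51025278426) = -415 + 51025278426 = 51025278011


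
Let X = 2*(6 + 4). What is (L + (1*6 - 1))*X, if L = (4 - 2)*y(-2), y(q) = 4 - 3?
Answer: 140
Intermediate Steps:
X = 20 (X = 2*10 = 20)
y(q) = 1
L = 2 (L = (4 - 2)*1 = 2*1 = 2)
(L + (1*6 - 1))*X = (2 + (1*6 - 1))*20 = (2 + (6 - 1))*20 = (2 + 5)*20 = 7*20 = 140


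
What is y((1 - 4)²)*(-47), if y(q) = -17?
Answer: 799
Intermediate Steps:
y((1 - 4)²)*(-47) = -17*(-47) = 799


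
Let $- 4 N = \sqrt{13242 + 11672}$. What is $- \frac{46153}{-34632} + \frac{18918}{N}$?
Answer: $\frac{46153}{34632} - \frac{37836 \sqrt{24914}}{12457} \approx -478.08$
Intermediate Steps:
$N = - \frac{\sqrt{24914}}{4}$ ($N = - \frac{\sqrt{13242 + 11672}}{4} = - \frac{\sqrt{24914}}{4} \approx -39.46$)
$- \frac{46153}{-34632} + \frac{18918}{N} = - \frac{46153}{-34632} + \frac{18918}{\left(- \frac{1}{4}\right) \sqrt{24914}} = \left(-46153\right) \left(- \frac{1}{34632}\right) + 18918 \left(- \frac{2 \sqrt{24914}}{12457}\right) = \frac{46153}{34632} - \frac{37836 \sqrt{24914}}{12457}$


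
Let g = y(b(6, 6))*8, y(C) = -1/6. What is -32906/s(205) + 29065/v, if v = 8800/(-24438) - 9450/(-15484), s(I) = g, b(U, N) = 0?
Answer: 190497003279/1352570 ≈ 1.4084e+5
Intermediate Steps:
y(C) = -1/6 (y(C) = -1*1/6 = -1/6)
g = -4/3 (g = -1/6*8 = -4/3 ≈ -1.3333)
s(I) = -4/3
v = 3381425/13514214 (v = 8800*(-1/24438) - 9450*(-1/15484) = -4400/12219 + 675/1106 = 3381425/13514214 ≈ 0.25021)
-32906/s(205) + 29065/v = -32906/(-4/3) + 29065/(3381425/13514214) = -32906*(-3/4) + 29065*(13514214/3381425) = 49359/2 + 78558125982/676285 = 190497003279/1352570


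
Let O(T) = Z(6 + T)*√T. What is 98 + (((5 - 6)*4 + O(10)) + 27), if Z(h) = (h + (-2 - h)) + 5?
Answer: 121 + 3*√10 ≈ 130.49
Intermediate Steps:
Z(h) = 3 (Z(h) = -2 + 5 = 3)
O(T) = 3*√T
98 + (((5 - 6)*4 + O(10)) + 27) = 98 + (((5 - 6)*4 + 3*√10) + 27) = 98 + ((-1*4 + 3*√10) + 27) = 98 + ((-4 + 3*√10) + 27) = 98 + (23 + 3*√10) = 121 + 3*√10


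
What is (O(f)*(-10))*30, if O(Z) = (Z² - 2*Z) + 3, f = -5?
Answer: -11400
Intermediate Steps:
O(Z) = 3 + Z² - 2*Z
(O(f)*(-10))*30 = ((3 + (-5)² - 2*(-5))*(-10))*30 = ((3 + 25 + 10)*(-10))*30 = (38*(-10))*30 = -380*30 = -11400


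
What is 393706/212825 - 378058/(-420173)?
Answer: 245884824988/89423318725 ≈ 2.7497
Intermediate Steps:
393706/212825 - 378058/(-420173) = 393706*(1/212825) - 378058*(-1/420173) = 393706/212825 + 378058/420173 = 245884824988/89423318725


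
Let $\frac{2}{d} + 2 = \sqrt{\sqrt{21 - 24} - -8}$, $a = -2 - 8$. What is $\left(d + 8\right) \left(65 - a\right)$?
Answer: $600 - \frac{150}{2 - \sqrt{8 + i \sqrt{3}}} \approx 757.16 - 56.634 i$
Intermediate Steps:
$a = -10$ ($a = -2 - 8 = -10$)
$d = \frac{2}{-2 + \sqrt{8 + i \sqrt{3}}}$ ($d = \frac{2}{-2 + \sqrt{\sqrt{21 - 24} - -8}} = \frac{2}{-2 + \sqrt{\sqrt{-3} + 8}} = \frac{2}{-2 + \sqrt{i \sqrt{3} + 8}} = \frac{2}{-2 + \sqrt{8 + i \sqrt{3}}} \approx 2.0954 - 0.75512 i$)
$\left(d + 8\right) \left(65 - a\right) = \left(- \frac{2}{2 - \sqrt{8 + i \sqrt{3}}} + 8\right) \left(65 - -10\right) = \left(8 - \frac{2}{2 - \sqrt{8 + i \sqrt{3}}}\right) \left(65 + 10\right) = \left(8 - \frac{2}{2 - \sqrt{8 + i \sqrt{3}}}\right) 75 = 600 - \frac{150}{2 - \sqrt{8 + i \sqrt{3}}}$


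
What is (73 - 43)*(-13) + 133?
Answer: -257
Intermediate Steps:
(73 - 43)*(-13) + 133 = 30*(-13) + 133 = -390 + 133 = -257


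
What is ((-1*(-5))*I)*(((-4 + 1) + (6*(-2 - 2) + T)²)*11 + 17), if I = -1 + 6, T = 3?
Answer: 120875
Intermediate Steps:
I = 5
((-1*(-5))*I)*(((-4 + 1) + (6*(-2 - 2) + T)²)*11 + 17) = (-1*(-5)*5)*(((-4 + 1) + (6*(-2 - 2) + 3)²)*11 + 17) = (5*5)*((-3 + (6*(-4) + 3)²)*11 + 17) = 25*((-3 + (-24 + 3)²)*11 + 17) = 25*((-3 + (-21)²)*11 + 17) = 25*((-3 + 441)*11 + 17) = 25*(438*11 + 17) = 25*(4818 + 17) = 25*4835 = 120875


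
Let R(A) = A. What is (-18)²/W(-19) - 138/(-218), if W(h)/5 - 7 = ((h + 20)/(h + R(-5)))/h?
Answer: 17205681/1740185 ≈ 9.8873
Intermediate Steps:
W(h) = 35 + 5*(20 + h)/(h*(-5 + h)) (W(h) = 35 + 5*(((h + 20)/(h - 5))/h) = 35 + 5*(((20 + h)/(-5 + h))/h) = 35 + 5*((20 + h)/(h*(-5 + h))) = 35 + 5*(20 + h)/(h*(-5 + h)))
(-18)²/W(-19) - 138/(-218) = (-18)²/((5*(20 - 34*(-19) + 7*(-19)²)/(-19*(-5 - 19)))) - 138/(-218) = 324/((5*(-1/19)*(20 + 646 + 7*361)/(-24))) - 138*(-1/218) = 324/((5*(-1/19)*(-1/24)*(20 + 646 + 2527))) + 69/109 = 324/((5*(-1/19)*(-1/24)*3193)) + 69/109 = 324/(15965/456) + 69/109 = 324*(456/15965) + 69/109 = 147744/15965 + 69/109 = 17205681/1740185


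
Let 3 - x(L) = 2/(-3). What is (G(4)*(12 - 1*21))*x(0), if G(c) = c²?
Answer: -528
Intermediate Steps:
x(L) = 11/3 (x(L) = 3 - 2/(-3) = 3 - 2*(-1)/3 = 3 - 1*(-⅔) = 3 + ⅔ = 11/3)
(G(4)*(12 - 1*21))*x(0) = (4²*(12 - 1*21))*(11/3) = (16*(12 - 21))*(11/3) = (16*(-9))*(11/3) = -144*11/3 = -528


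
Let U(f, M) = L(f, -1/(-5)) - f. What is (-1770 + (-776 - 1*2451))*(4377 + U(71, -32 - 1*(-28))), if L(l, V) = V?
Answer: -107590407/5 ≈ -2.1518e+7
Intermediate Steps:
U(f, M) = 1/5 - f (U(f, M) = -1/(-5) - f = -1*(-1/5) - f = 1/5 - f)
(-1770 + (-776 - 1*2451))*(4377 + U(71, -32 - 1*(-28))) = (-1770 + (-776 - 1*2451))*(4377 + (1/5 - 1*71)) = (-1770 + (-776 - 2451))*(4377 + (1/5 - 71)) = (-1770 - 3227)*(4377 - 354/5) = -4997*21531/5 = -107590407/5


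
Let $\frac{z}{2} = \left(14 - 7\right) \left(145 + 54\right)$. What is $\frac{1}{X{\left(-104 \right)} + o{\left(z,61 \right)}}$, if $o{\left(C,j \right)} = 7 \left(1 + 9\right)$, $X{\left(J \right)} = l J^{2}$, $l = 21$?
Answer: $\frac{1}{227206} \approx 4.4013 \cdot 10^{-6}$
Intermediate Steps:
$z = 2786$ ($z = 2 \left(14 - 7\right) \left(145 + 54\right) = 2 \left(14 + \left(-59 + 52\right)\right) 199 = 2 \left(14 - 7\right) 199 = 2 \cdot 7 \cdot 199 = 2 \cdot 1393 = 2786$)
$X{\left(J \right)} = 21 J^{2}$
$o{\left(C,j \right)} = 70$ ($o{\left(C,j \right)} = 7 \cdot 10 = 70$)
$\frac{1}{X{\left(-104 \right)} + o{\left(z,61 \right)}} = \frac{1}{21 \left(-104\right)^{2} + 70} = \frac{1}{21 \cdot 10816 + 70} = \frac{1}{227136 + 70} = \frac{1}{227206}$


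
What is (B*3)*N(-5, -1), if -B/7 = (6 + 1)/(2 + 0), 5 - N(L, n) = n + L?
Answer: -1617/2 ≈ -808.50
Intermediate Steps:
N(L, n) = 5 - L - n (N(L, n) = 5 - (n + L) = 5 - (L + n) = 5 + (-L - n) = 5 - L - n)
B = -49/2 (B = -7*(6 + 1)/(2 + 0) = -49/2 ≈ -24.500)
(B*3)*N(-5, -1) = (-49/2*3)*(5 - 1*(-5) - 1*(-1)) = -147*(5 + 5 + 1)/2 = -147/2*11 = -1617/2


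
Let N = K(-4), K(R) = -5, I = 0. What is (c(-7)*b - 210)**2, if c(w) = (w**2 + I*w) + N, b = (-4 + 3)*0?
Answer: 44100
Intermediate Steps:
N = -5
b = 0 (b = -1*0 = 0)
c(w) = -5 + w**2 (c(w) = (w**2 + 0*w) - 5 = (w**2 + 0) - 5 = w**2 - 5 = -5 + w**2)
(c(-7)*b - 210)**2 = ((-5 + (-7)**2)*0 - 210)**2 = ((-5 + 49)*0 - 210)**2 = (44*0 - 210)**2 = (0 - 210)**2 = (-210)**2 = 44100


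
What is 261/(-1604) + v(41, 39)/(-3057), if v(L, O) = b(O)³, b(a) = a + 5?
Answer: -137433013/4903428 ≈ -28.028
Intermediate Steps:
b(a) = 5 + a
v(L, O) = (5 + O)³
261/(-1604) + v(41, 39)/(-3057) = 261/(-1604) + (5 + 39)³/(-3057) = 261*(-1/1604) + 44³*(-1/3057) = -261/1604 + 85184*(-1/3057) = -261/1604 - 85184/3057 = -137433013/4903428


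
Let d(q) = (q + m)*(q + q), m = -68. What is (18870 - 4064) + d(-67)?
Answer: 32896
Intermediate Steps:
d(q) = 2*q*(-68 + q) (d(q) = (q - 68)*(q + q) = (-68 + q)*(2*q) = 2*q*(-68 + q))
(18870 - 4064) + d(-67) = (18870 - 4064) + 2*(-67)*(-68 - 67) = 14806 + 2*(-67)*(-135) = 14806 + 18090 = 32896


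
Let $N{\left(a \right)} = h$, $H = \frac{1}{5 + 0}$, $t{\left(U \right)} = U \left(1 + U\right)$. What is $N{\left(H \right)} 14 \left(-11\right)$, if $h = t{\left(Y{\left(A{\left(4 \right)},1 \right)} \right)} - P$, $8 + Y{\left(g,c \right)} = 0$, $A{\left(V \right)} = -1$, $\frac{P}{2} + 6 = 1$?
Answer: $-10164$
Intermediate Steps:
$P = -10$ ($P = -12 + 2 \cdot 1 = -12 + 2 = -10$)
$Y{\left(g,c \right)} = -8$ ($Y{\left(g,c \right)} = -8 + 0 = -8$)
$H = \frac{1}{5} \approx 0.2$
$h = 66$ ($h = - 8 \left(1 - 8\right) - -10 = \left(-8\right) \left(-7\right) + 10 = 56 + 10 = 66$)
$N{\left(a \right)} = 66$
$N{\left(H \right)} 14 \left(-11\right) = 66 \cdot 14 \left(-11\right) = 924 \left(-11\right) = -10164$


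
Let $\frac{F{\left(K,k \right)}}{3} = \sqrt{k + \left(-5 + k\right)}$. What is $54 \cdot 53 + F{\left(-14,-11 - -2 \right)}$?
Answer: $2862 + 3 i \sqrt{23} \approx 2862.0 + 14.387 i$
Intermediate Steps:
$F{\left(K,k \right)} = 3 \sqrt{-5 + 2 k}$ ($F{\left(K,k \right)} = 3 \sqrt{k + \left(-5 + k\right)} = 3 \sqrt{-5 + 2 k}$)
$54 \cdot 53 + F{\left(-14,-11 - -2 \right)} = 54 \cdot 53 + 3 \sqrt{-5 + 2 \left(-11 - -2\right)} = 2862 + 3 \sqrt{-5 + 2 \left(-11 + 2\right)} = 2862 + 3 \sqrt{-5 + 2 \left(-9\right)} = 2862 + 3 \sqrt{-5 - 18} = 2862 + 3 \sqrt{-23} = 2862 + 3 i \sqrt{23}$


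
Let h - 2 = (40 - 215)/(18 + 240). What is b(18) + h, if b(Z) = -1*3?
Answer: -433/258 ≈ -1.6783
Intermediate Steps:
b(Z) = -3
h = 341/258 (h = 2 + (40 - 215)/(18 + 240) = 2 - 175/258 = 341/258 ≈ 1.3217)
b(18) + h = -3 + 341/258 = -433/258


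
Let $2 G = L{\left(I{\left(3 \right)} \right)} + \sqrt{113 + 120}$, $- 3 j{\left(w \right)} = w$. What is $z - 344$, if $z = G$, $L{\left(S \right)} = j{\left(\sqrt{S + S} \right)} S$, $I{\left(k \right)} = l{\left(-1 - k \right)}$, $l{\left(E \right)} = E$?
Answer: $-344 + \frac{\sqrt{233}}{2} + \frac{4 i \sqrt{2}}{3} \approx -336.37 + 1.8856 i$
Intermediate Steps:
$I{\left(k \right)} = -1 - k$
$j{\left(w \right)} = - \frac{w}{3}$
$L{\left(S \right)} = - \frac{\sqrt{2} S^{\frac{3}{2}}}{3}$ ($L{\left(S \right)} = - \frac{\sqrt{S + S}}{3} S = - \frac{\sqrt{2 S}}{3} S = - \frac{\sqrt{2} \sqrt{S}}{3} S = - \frac{\sqrt{2} S^{\frac{3}{2}}}{3}$)
$G = \frac{\sqrt{233}}{2} + \frac{4 i \sqrt{2}}{3}$ ($G = \frac{- \frac{\sqrt{2} \left(-1 - 3\right)^{\frac{3}{2}}}{3} + \sqrt{113 + 120}}{2} = \frac{- \frac{\sqrt{2} \left(-1 - 3\right)^{\frac{3}{2}}}{3} + \sqrt{233}}{2} = \frac{- \frac{\sqrt{2} \left(-4\right)^{\frac{3}{2}}}{3} + \sqrt{233}}{2} = \frac{- \frac{\sqrt{2} \left(- 8 i\right)}{3} + \sqrt{233}}{2} = \frac{\frac{8 i \sqrt{2}}{3} + \sqrt{233}}{2} = \frac{\sqrt{233} + \frac{8 i \sqrt{2}}{3}}{2} = \frac{\sqrt{233}}{2} + \frac{4 i \sqrt{2}}{3} \approx 7.6322 + 1.8856 i$)
$z = \frac{\sqrt{233}}{2} + \frac{4 i \sqrt{2}}{3} \approx 7.6322 + 1.8856 i$
$z - 344 = \left(\frac{\sqrt{233}}{2} + \frac{4 i \sqrt{2}}{3}\right) - 344 = -344 + \frac{\sqrt{233}}{2} + \frac{4 i \sqrt{2}}{3}$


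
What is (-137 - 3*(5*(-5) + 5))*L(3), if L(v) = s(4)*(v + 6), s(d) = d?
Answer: -2772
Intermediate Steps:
L(v) = 24 + 4*v (L(v) = 4*(v + 6) = 4*(6 + v) = 24 + 4*v)
(-137 - 3*(5*(-5) + 5))*L(3) = (-137 - 3*(5*(-5) + 5))*(24 + 4*3) = (-137 - 3*(-25 + 5))*(24 + 12) = (-137 - 3*(-20))*36 = (-137 + 60)*36 = -77*36 = -2772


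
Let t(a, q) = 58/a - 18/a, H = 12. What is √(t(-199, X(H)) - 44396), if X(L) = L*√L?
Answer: 2*I*√439533489/199 ≈ 210.7*I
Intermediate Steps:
X(L) = L^(3/2)
t(a, q) = 40/a
√(t(-199, X(H)) - 44396) = √(40/(-199) - 44396) = √(40*(-1/199) - 44396) = √(-40/199 - 44396) = √(-8834844/199) = 2*I*√439533489/199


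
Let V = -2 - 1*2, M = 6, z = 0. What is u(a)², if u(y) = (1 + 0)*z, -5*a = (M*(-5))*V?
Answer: 0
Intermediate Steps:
V = -4 (V = -2 - 2 = -4)
a = -24 (a = -6*(-5)*(-4)/5 = -(-6)*(-4) = -⅕*120 = -24)
u(y) = 0 (u(y) = (1 + 0)*0 = 1*0 = 0)
u(a)² = 0² = 0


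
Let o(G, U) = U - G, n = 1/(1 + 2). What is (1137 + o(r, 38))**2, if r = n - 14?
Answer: 12716356/9 ≈ 1.4129e+6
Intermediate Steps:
n = 1/3 ≈ 0.33333
r = -41/3 (r = 1/3 - 14 = -41/3 ≈ -13.667)
(1137 + o(r, 38))**2 = (1137 + (38 - 1*(-41/3)))**2 = (1137 + (38 + 41/3))**2 = (1137 + 155/3)**2 = (3566/3)**2 = 12716356/9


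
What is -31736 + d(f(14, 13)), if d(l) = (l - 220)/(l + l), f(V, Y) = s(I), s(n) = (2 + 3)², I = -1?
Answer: -317399/10 ≈ -31740.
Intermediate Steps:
s(n) = 25 (s(n) = 5² = 25)
f(V, Y) = 25
d(l) = (-220 + l)/(2*l) (d(l) = (-220 + l)/((2*l)) = (-220 + l)*(1/(2*l)) = (-220 + l)/(2*l))
-31736 + d(f(14, 13)) = -31736 + (½)*(-220 + 25)/25 = -31736 + (½)*(1/25)*(-195) = -31736 - 39/10 = -317399/10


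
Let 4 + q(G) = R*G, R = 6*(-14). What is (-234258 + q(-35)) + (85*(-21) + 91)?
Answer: -233016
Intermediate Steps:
R = -84
q(G) = -4 - 84*G
(-234258 + q(-35)) + (85*(-21) + 91) = (-234258 + (-4 - 84*(-35))) + (85*(-21) + 91) = (-234258 + (-4 + 2940)) + (-1785 + 91) = (-234258 + 2936) - 1694 = -231322 - 1694 = -233016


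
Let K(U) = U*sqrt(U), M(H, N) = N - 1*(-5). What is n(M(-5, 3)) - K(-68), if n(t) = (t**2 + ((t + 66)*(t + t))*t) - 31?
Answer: 9505 + 136*I*sqrt(17) ≈ 9505.0 + 560.74*I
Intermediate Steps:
M(H, N) = 5 + N (M(H, N) = N + 5 = 5 + N)
n(t) = -31 + t**2 + 2*t**2*(66 + t) (n(t) = (t**2 + ((66 + t)*(2*t))*t) - 31 = (t**2 + (2*t*(66 + t))*t) - 31 = (t**2 + 2*t**2*(66 + t)) - 31 = -31 + t**2 + 2*t**2*(66 + t))
K(U) = U**(3/2)
n(M(-5, 3)) - K(-68) = (-31 + 2*(5 + 3)**3 + 133*(5 + 3)**2) - (-68)**(3/2) = (-31 + 2*8**3 + 133*8**2) - (-136)*I*sqrt(17) = (-31 + 2*512 + 133*64) + 136*I*sqrt(17) = (-31 + 1024 + 8512) + 136*I*sqrt(17) = 9505 + 136*I*sqrt(17)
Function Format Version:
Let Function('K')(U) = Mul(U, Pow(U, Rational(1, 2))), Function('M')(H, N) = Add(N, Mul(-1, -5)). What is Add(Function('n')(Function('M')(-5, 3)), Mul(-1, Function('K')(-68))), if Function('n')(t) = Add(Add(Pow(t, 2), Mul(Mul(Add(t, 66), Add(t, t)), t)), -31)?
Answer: Add(9505, Mul(136, I, Pow(17, Rational(1, 2)))) ≈ Add(9505.0, Mul(560.74, I))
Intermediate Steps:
Function('M')(H, N) = Add(5, N) (Function('M')(H, N) = Add(N, 5) = Add(5, N))
Function('n')(t) = Add(-31, Pow(t, 2), Mul(2, Pow(t, 2), Add(66, t))) (Function('n')(t) = Add(Add(Pow(t, 2), Mul(Mul(Add(66, t), Mul(2, t)), t)), -31) = Add(Add(Pow(t, 2), Mul(Mul(2, t, Add(66, t)), t)), -31) = Add(Add(Pow(t, 2), Mul(2, Pow(t, 2), Add(66, t))), -31) = Add(-31, Pow(t, 2), Mul(2, Pow(t, 2), Add(66, t))))
Function('K')(U) = Pow(U, Rational(3, 2))
Add(Function('n')(Function('M')(-5, 3)), Mul(-1, Function('K')(-68))) = Add(Add(-31, Mul(2, Pow(Add(5, 3), 3)), Mul(133, Pow(Add(5, 3), 2))), Mul(-1, Pow(-68, Rational(3, 2)))) = Add(Add(-31, Mul(2, Pow(8, 3)), Mul(133, Pow(8, 2))), Mul(-1, Mul(-136, I, Pow(17, Rational(1, 2))))) = Add(Add(-31, Mul(2, 512), Mul(133, 64)), Mul(136, I, Pow(17, Rational(1, 2)))) = Add(Add(-31, 1024, 8512), Mul(136, I, Pow(17, Rational(1, 2)))) = Add(9505, Mul(136, I, Pow(17, Rational(1, 2))))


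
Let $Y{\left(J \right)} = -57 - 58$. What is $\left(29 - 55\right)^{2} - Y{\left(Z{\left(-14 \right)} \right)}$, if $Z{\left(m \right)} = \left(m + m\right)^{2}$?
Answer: $791$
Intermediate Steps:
$Z{\left(m \right)} = 4 m^{2}$ ($Z{\left(m \right)} = \left(2 m\right)^{2} = 4 m^{2}$)
$Y{\left(J \right)} = -115$ ($Y{\left(J \right)} = -57 - 58 = -115$)
$\left(29 - 55\right)^{2} - Y{\left(Z{\left(-14 \right)} \right)} = \left(29 - 55\right)^{2} - -115 = \left(-26\right)^{2} + 115 = 676 + 115 = 791$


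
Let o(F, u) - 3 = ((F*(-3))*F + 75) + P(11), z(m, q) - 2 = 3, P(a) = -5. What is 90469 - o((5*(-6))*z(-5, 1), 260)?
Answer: 157896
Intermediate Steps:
z(m, q) = 5 (z(m, q) = 2 + 3 = 5)
o(F, u) = 73 - 3*F² (o(F, u) = 3 + (((F*(-3))*F + 75) - 5) = 3 + (((-3*F)*F + 75) - 5) = 3 + ((-3*F² + 75) - 5) = 3 + ((75 - 3*F²) - 5) = 3 + (70 - 3*F²) = 73 - 3*F²)
90469 - o((5*(-6))*z(-5, 1), 260) = 90469 - (73 - 3*((5*(-6))*5)²) = 90469 - (73 - 3*(-30*5)²) = 90469 - (73 - 3*(-150)²) = 90469 - (73 - 3*22500) = 90469 - (73 - 67500) = 90469 - 1*(-67427) = 90469 + 67427 = 157896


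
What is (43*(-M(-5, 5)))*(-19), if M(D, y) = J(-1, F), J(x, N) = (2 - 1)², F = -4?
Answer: 817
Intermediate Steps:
J(x, N) = 1 (J(x, N) = 1² = 1)
M(D, y) = 1
(43*(-M(-5, 5)))*(-19) = (43*(-1*1))*(-19) = (43*(-1))*(-19) = -43*(-19) = 817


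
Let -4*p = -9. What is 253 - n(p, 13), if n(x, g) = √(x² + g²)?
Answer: 253 - √2785/4 ≈ 239.81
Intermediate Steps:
p = 9/4 (p = -¼*(-9) = 9/4 ≈ 2.2500)
n(x, g) = √(g² + x²)
253 - n(p, 13) = 253 - √(13² + (9/4)²) = 253 - √(169 + 81/16) = 253 - √(2785/16) = 253 - √2785/4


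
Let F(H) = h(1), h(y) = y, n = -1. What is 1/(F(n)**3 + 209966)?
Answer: 1/209967 ≈ 4.7627e-6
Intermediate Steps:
F(H) = 1
1/(F(n)**3 + 209966) = 1/(1**3 + 209966) = 1/(1 + 209966) = 1/209967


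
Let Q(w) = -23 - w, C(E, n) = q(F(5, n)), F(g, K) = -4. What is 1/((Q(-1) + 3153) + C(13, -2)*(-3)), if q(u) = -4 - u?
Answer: 1/3131 ≈ 0.00031939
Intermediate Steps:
C(E, n) = 0 (C(E, n) = -4 - 1*(-4) = -4 + 4 = 0)
1/((Q(-1) + 3153) + C(13, -2)*(-3)) = 1/(((-23 - 1*(-1)) + 3153) + 0*(-3)) = 1/(((-23 + 1) + 3153) + 0) = 1/((-22 + 3153) + 0) = 1/(3131 + 0) = 1/3131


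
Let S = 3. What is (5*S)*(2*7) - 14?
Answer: 196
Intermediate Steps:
(5*S)*(2*7) - 14 = (5*3)*(2*7) - 14 = 15*14 - 14 = 210 - 14 = 196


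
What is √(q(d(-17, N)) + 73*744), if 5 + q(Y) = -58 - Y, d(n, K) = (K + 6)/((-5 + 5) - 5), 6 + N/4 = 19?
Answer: √1356515/5 ≈ 232.94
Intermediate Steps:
N = 52 (N = -24 + 4*19 = -24 + 76 = 52)
d(n, K) = -6/5 - K/5 (d(n, K) = (6 + K)/(0 - 5) = (6 + K)/(-5) = (6 + K)*(-⅕) = -6/5 - K/5)
q(Y) = -63 - Y (q(Y) = -5 + (-58 - Y) = -63 - Y)
√(q(d(-17, N)) + 73*744) = √((-63 - (-6/5 - ⅕*52)) + 73*744) = √((-63 - (-6/5 - 52/5)) + 54312) = √((-63 - 1*(-58/5)) + 54312) = √((-63 + 58/5) + 54312) = √(-257/5 + 54312) = √(271303/5) = √1356515/5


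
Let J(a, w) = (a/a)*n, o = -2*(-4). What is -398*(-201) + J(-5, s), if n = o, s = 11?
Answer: 80006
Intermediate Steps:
o = 8
n = 8
J(a, w) = 8 (J(a, w) = (a/a)*8 = 1*8 = 8)
-398*(-201) + J(-5, s) = -398*(-201) + 8 = 79998 + 8 = 80006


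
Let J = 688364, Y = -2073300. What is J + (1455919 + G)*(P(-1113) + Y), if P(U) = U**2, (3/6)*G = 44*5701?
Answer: -1633683038953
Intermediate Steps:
G = 501688 (G = 2*(44*5701) = 2*250844 = 501688)
J + (1455919 + G)*(P(-1113) + Y) = 688364 + (1455919 + 501688)*((-1113)**2 - 2073300) = 688364 + 1957607*(1238769 - 2073300) = 688364 + 1957607*(-834531) = 688364 - 1633683727317 = -1633683038953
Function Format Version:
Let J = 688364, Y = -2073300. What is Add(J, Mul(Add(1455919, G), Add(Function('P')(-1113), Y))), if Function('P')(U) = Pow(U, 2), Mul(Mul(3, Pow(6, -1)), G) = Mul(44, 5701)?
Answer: -1633683038953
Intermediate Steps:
G = 501688 (G = Mul(2, Mul(44, 5701)) = Mul(2, 250844) = 501688)
Add(J, Mul(Add(1455919, G), Add(Function('P')(-1113), Y))) = Add(688364, Mul(Add(1455919, 501688), Add(Pow(-1113, 2), -2073300))) = Add(688364, Mul(1957607, Add(1238769, -2073300))) = Add(688364, Mul(1957607, -834531)) = Add(688364, -1633683727317) = -1633683038953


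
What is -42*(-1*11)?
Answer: 462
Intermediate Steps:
-42*(-1*11) = -(-462) = -42*(-11) = 462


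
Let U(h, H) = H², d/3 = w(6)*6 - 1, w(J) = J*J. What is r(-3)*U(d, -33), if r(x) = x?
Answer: -3267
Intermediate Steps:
w(J) = J²
d = 645 (d = 3*(6²*6 - 1) = 3*(36*6 - 1) = 3*(216 - 1) = 3*215 = 645)
r(-3)*U(d, -33) = -3*(-33)² = -3*1089 = -3267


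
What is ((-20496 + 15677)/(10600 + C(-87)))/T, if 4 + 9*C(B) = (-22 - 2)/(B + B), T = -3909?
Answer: 419253/3604733864 ≈ 0.00011631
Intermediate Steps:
C(B) = -4/9 - 4/(3*B) (C(B) = -4/9 + ((-22 - 2)/(B + B))/9 = -4/9 + (-24*1/(2*B))/9 = -4/9 + (-12/B)/9 = -4/9 - 4/(3*B))
((-20496 + 15677)/(10600 + C(-87)))/T = ((-20496 + 15677)/(10600 + (4/9)*(-3 - 1*(-87))/(-87)))/(-3909) = -4819/(10600 + (4/9)*(-1/87)*(-3 + 87))*(-1/3909) = -4819/(10600 + (4/9)*(-1/87)*84)*(-1/3909) = -4819/(10600 - 112/261)*(-1/3909) = -4819/2766488/261*(-1/3909) = -4819*261/2766488*(-1/3909) = -1257759/2766488*(-1/3909) = 419253/3604733864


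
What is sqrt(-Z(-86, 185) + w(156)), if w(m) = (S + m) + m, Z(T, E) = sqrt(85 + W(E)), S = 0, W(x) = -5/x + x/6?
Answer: sqrt(15376608 - 222*sqrt(5707398))/222 ≈ 17.356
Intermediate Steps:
W(x) = -5/x + x/6 (W(x) = -5/x + x*(1/6) = -5/x + x/6)
Z(T, E) = sqrt(85 - 5/E + E/6) (Z(T, E) = sqrt(85 + (-5/E + E/6)) = sqrt(85 - 5/E + E/6))
w(m) = 2*m (w(m) = (0 + m) + m = m + m = 2*m)
sqrt(-Z(-86, 185) + w(156)) = sqrt(-sqrt(3060 - 180/185 + 6*185)/6 + 2*156) = sqrt(-sqrt(3060 - 180*1/185 + 1110)/6 + 312) = sqrt(-sqrt(3060 - 36/37 + 1110)/6 + 312) = sqrt(-sqrt(154254/37)/6 + 312) = sqrt(-sqrt(5707398)/37/6 + 312) = sqrt(-sqrt(5707398)/222 + 312) = sqrt(312 - sqrt(5707398)/222)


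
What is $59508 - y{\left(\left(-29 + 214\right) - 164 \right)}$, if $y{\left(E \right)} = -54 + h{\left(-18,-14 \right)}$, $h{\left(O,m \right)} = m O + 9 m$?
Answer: $59436$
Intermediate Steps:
$h{\left(O,m \right)} = 9 m + O m$ ($h{\left(O,m \right)} = O m + 9 m = 9 m + O m$)
$y{\left(E \right)} = 72$ ($y{\left(E \right)} = -54 - 14 \left(9 - 18\right) = -54 - -126 = -54 + 126 = 72$)
$59508 - y{\left(\left(-29 + 214\right) - 164 \right)} = 59508 - 72 = 59436$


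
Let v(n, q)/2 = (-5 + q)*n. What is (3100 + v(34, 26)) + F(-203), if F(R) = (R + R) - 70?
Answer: 4052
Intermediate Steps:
v(n, q) = 2*n*(-5 + q) (v(n, q) = 2*((-5 + q)*n) = 2*(n*(-5 + q)) = 2*n*(-5 + q))
F(R) = -70 + 2*R (F(R) = 2*R - 70 = -70 + 2*R)
(3100 + v(34, 26)) + F(-203) = (3100 + 2*34*(-5 + 26)) + (-70 + 2*(-203)) = (3100 + 2*34*21) + (-70 - 406) = (3100 + 1428) - 476 = 4528 - 476 = 4052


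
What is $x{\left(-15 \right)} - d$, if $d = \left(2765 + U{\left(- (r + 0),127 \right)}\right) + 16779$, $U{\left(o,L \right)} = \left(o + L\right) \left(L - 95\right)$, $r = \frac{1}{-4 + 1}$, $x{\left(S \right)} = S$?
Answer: $- \frac{70901}{3} \approx -23634.0$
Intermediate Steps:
$r = - \frac{1}{3}$ ($r = \frac{1}{-3} = - \frac{1}{3} \approx -0.33333$)
$U{\left(o,L \right)} = \left(-95 + L\right) \left(L + o\right)$ ($U{\left(o,L \right)} = \left(L + o\right) \left(-95 + L\right) = \left(-95 + L\right) \left(L + o\right)$)
$d = \frac{70856}{3}$ ($d = \left(2765 + \left(127^{2} - 12065 - 95 \left(- (- \frac{1}{3} + 0)\right) + 127 \left(- (- \frac{1}{3} + 0)\right)\right)\right) + 16779 = \left(2765 + \left(16129 - 12065 - 95 \left(\left(-1\right) \left(- \frac{1}{3}\right)\right) + 127 \left(\left(-1\right) \left(- \frac{1}{3}\right)\right)\right)\right) + 16779 = \left(2765 + \left(16129 - 12065 - \frac{95}{3} + 127 \cdot \frac{1}{3}\right)\right) + 16779 = \left(2765 + \left(16129 - 12065 - \frac{95}{3} + \frac{127}{3}\right)\right) + 16779 = \left(2765 + \frac{12224}{3}\right) + 16779 = \frac{20519}{3} + 16779 = \frac{70856}{3} \approx 23619.0$)
$x{\left(-15 \right)} - d = -15 - \frac{70856}{3} = - \frac{70901}{3}$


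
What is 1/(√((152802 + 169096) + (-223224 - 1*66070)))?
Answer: √8151/16302 ≈ 0.0055382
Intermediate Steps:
1/(√((152802 + 169096) + (-223224 - 1*66070))) = 1/(√(321898 + (-223224 - 66070))) = 1/(√(321898 - 289294)) = 1/(√32604) = 1/(2*√8151) = √8151/16302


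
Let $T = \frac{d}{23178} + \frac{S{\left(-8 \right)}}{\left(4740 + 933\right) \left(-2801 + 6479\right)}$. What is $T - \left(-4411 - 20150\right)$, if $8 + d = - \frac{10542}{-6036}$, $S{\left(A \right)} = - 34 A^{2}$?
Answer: $\frac{1991559270108436165}{81086246506332} \approx 24561.0$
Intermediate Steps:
$d = - \frac{6291}{1006}$ ($d = -8 - \frac{10542}{-6036} = -8 - - \frac{1757}{1006} = -8 + \frac{1757}{1006} = - \frac{6291}{1006} \approx -6.2535$)
$T = - \frac{30333584087}{81086246506332}$ ($T = - \frac{6291}{1006 \cdot 23178} + \frac{\left(-34\right) \left(-8\right)^{2}}{\left(4740 + 933\right) \left(-2801 + 6479\right)} = \left(- \frac{6291}{1006}\right) \frac{1}{23178} + \frac{\left(-34\right) 64}{5673 \cdot 3678} = - \frac{2097}{7772356} - \frac{2176}{20865294} = - \frac{2097}{7772356} - \frac{1088}{10432647} = - \frac{30333584087}{81086246506332} \approx -0.00037409$)
$T - \left(-4411 - 20150\right) = - \frac{30333584087}{81086246506332} - \left(-4411 - 20150\right) = - \frac{30333584087}{81086246506332} - -24561 = - \frac{30333584087}{81086246506332} + 24561 = \frac{1991559270108436165}{81086246506332}$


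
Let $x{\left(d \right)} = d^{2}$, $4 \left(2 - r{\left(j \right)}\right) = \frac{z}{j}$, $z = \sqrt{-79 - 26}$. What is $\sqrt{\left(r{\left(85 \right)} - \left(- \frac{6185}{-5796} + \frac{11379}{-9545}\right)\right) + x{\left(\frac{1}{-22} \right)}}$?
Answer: $\frac{\sqrt{11954191494206780 - 16529310667485 i \sqrt{105}}}{74966430} \approx 1.4585 - 0.010332 i$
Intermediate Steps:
$z = i \sqrt{105}$ ($z = \sqrt{-105} = i \sqrt{105} \approx 10.247 i$)
$r{\left(j \right)} = 2 - \frac{i \sqrt{105}}{4 j}$ ($r{\left(j \right)} = 2 - \frac{i \sqrt{105} \frac{1}{j}}{4} = 2 - \frac{i \sqrt{105}}{4 j}$)
$\sqrt{\left(r{\left(85 \right)} - \left(- \frac{6185}{-5796} + \frac{11379}{-9545}\right)\right) + x{\left(\frac{1}{-22} \right)}} = \sqrt{\left(\left(2 - \frac{i \sqrt{105}}{4 \cdot 85}\right) - \left(- \frac{6185}{-5796} + \frac{11379}{-9545}\right)\right) + \left(\frac{1}{-22}\right)^{2}} = \sqrt{\left(\left(2 - \frac{1}{4} i \sqrt{105} \cdot \frac{1}{85}\right) - \left(\left(-6185\right) \left(- \frac{1}{5796}\right) + 11379 \left(- \frac{1}{9545}\right)\right)\right) + \left(- \frac{1}{22}\right)^{2}} = \sqrt{\left(\left(2 - \frac{i \sqrt{105}}{340}\right) - \left(\frac{6185}{5796} - \frac{11379}{9545}\right)\right) + \frac{1}{484}} = \sqrt{\left(\left(2 - \frac{i \sqrt{105}}{340}\right) - - \frac{300733}{2405340}\right) + \frac{1}{484}} = \sqrt{\left(\left(2 - \frac{i \sqrt{105}}{340}\right) + \frac{300733}{2405340}\right) + \frac{1}{484}} = \sqrt{\left(\frac{5111413}{2405340} - \frac{i \sqrt{105}}{340}\right) + \frac{1}{484}} = \sqrt{\frac{154770577}{72761535} - \frac{i \sqrt{105}}{340}}$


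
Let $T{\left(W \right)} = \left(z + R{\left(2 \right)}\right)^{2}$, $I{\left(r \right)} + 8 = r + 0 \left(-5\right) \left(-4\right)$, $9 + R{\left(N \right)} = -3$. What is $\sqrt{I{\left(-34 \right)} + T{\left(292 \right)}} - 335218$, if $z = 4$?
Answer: $-335218 + \sqrt{22} \approx -3.3521 \cdot 10^{5}$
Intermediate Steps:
$R{\left(N \right)} = -12$ ($R{\left(N \right)} = -9 - 3 = -12$)
$I{\left(r \right)} = -8 + r$ ($I{\left(r \right)} = -8 + \left(r + 0 \left(-5\right) \left(-4\right)\right) = -8 + \left(r + 0 \left(-4\right)\right) = -8 + \left(r + 0\right) = -8 + r$)
$T{\left(W \right)} = 64$ ($T{\left(W \right)} = \left(4 - 12\right)^{2} = \left(-8\right)^{2} = 64$)
$\sqrt{I{\left(-34 \right)} + T{\left(292 \right)}} - 335218 = \sqrt{\left(-8 - 34\right) + 64} - 335218 = \sqrt{-42 + 64} - 335218 = \sqrt{22} - 335218 = -335218 + \sqrt{22}$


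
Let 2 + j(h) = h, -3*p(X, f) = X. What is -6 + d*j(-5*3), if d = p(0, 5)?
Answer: -6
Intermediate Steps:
p(X, f) = -X/3
j(h) = -2 + h
d = 0 (d = -⅓*0 = 0)
-6 + d*j(-5*3) = -6 + 0*(-2 - 5*3) = -6 + 0*(-2 - 15) = -6 + 0*(-17) = -6 + 0 = -6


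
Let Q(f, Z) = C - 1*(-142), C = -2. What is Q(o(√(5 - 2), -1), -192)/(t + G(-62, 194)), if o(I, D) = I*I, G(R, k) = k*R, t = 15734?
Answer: 70/1853 ≈ 0.037777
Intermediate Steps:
G(R, k) = R*k
o(I, D) = I²
Q(f, Z) = 140 (Q(f, Z) = -2 - 1*(-142) = -2 + 142 = 140)
Q(o(√(5 - 2), -1), -192)/(t + G(-62, 194)) = 140/(15734 - 62*194) = 140/(15734 - 12028) = 140/3706 = 140*(1/3706) = 70/1853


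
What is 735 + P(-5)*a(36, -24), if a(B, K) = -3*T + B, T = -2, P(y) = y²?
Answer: 1785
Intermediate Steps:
a(B, K) = 6 + B (a(B, K) = -3*(-2) + B = 6 + B)
735 + P(-5)*a(36, -24) = 735 + (-5)²*(6 + 36) = 735 + 25*42 = 735 + 1050 = 1785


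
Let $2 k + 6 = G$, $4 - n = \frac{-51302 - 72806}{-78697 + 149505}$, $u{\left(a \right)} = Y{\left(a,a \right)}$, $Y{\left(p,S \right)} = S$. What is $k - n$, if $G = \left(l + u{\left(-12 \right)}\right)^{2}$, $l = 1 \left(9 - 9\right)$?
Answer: $\frac{1119603}{17702} \approx 63.247$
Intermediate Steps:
$l = 0$ ($l = 1 \cdot 0 = 0$)
$u{\left(a \right)} = a$
$n = \frac{101835}{17702}$ ($n = 4 - \frac{-51302 - 72806}{-78697 + 149505} = 4 - - \frac{124108}{70808} = 4 - \left(-124108\right) \frac{1}{70808} = 4 - - \frac{31027}{17702} = 4 + \frac{31027}{17702} = \frac{101835}{17702} \approx 5.7527$)
$G = 144$ ($G = \left(0 - 12\right)^{2} = \left(-12\right)^{2} = 144$)
$k = 69$ ($k = -3 + \frac{1}{2} \cdot 144 = -3 + 72 = 69$)
$k - n = 69 - \frac{101835}{17702} = \frac{1119603}{17702}$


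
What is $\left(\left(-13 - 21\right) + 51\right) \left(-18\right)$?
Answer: $-306$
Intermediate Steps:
$\left(\left(-13 - 21\right) + 51\right) \left(-18\right) = \left(-34 + 51\right) \left(-18\right) = 17 \left(-18\right) = -306$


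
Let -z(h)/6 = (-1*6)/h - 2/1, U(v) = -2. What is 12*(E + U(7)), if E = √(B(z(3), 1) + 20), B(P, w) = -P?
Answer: -24 + 24*I ≈ -24.0 + 24.0*I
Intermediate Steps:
z(h) = 12 + 36/h (z(h) = -6*((-1*6)/h - 2/1) = -6*(-6/h - 2*1) = -6*(-6/h - 2) = -6*(-2 - 6/h) = 12 + 36/h)
E = 2*I (E = √(-(12 + 36/3) + 20) = √(-(12 + 36*(⅓)) + 20) = √(-(12 + 12) + 20) = √(-1*24 + 20) = √(-24 + 20) = √(-4) = 2*I ≈ 2.0*I)
12*(E + U(7)) = 12*(2*I - 2) = 12*(-2 + 2*I) = -24 + 24*I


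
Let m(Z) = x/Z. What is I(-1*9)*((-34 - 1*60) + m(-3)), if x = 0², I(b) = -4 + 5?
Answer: -94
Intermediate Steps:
I(b) = 1
x = 0
m(Z) = 0 (m(Z) = 0/Z = 0)
I(-1*9)*((-34 - 1*60) + m(-3)) = 1*((-34 - 1*60) + 0) = 1*((-34 - 60) + 0) = 1*(-94 + 0) = 1*(-94) = -94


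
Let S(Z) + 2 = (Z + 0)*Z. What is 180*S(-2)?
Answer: 360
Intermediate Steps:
S(Z) = -2 + Z² (S(Z) = -2 + (Z + 0)*Z = -2 + Z*Z = -2 + Z²)
180*S(-2) = 180*(-2 + (-2)²) = 180*(-2 + 4) = 180*2 = 360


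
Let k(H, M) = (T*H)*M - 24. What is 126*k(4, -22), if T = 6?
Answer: -69552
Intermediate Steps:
k(H, M) = -24 + 6*H*M (k(H, M) = (6*H)*M - 24 = 6*H*M - 24 = -24 + 6*H*M)
126*k(4, -22) = 126*(-24 + 6*4*(-22)) = 126*(-24 - 528) = 126*(-552) = -69552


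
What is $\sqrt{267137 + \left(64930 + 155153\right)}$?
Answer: $2 \sqrt{121805} \approx 698.01$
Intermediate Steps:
$\sqrt{267137 + \left(64930 + 155153\right)} = \sqrt{267137 + 220083} = \sqrt{487220} = 2 \sqrt{121805}$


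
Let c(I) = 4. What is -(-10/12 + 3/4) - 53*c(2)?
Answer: -2543/12 ≈ -211.92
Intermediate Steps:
-(-10/12 + 3/4) - 53*c(2) = -(-10/12 + 3/4) - 53*4 = -(-10*1/12 + 3*(¼)) - 212 = -(-⅚ + ¾) - 212 = -1*(-1/12) - 212 = 1/12 - 212 = -2543/12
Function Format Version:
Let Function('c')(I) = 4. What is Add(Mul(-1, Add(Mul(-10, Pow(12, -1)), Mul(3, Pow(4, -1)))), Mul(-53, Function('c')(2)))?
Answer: Rational(-2543, 12) ≈ -211.92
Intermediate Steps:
Add(Mul(-1, Add(Mul(-10, Pow(12, -1)), Mul(3, Pow(4, -1)))), Mul(-53, Function('c')(2))) = Add(Mul(-1, Add(Mul(-10, Pow(12, -1)), Mul(3, Pow(4, -1)))), Mul(-53, 4)) = Add(Mul(-1, Add(Mul(-10, Rational(1, 12)), Mul(3, Rational(1, 4)))), -212) = Add(Mul(-1, Add(Rational(-5, 6), Rational(3, 4))), -212) = Add(Mul(-1, Rational(-1, 12)), -212) = Add(Rational(1, 12), -212) = Rational(-2543, 12)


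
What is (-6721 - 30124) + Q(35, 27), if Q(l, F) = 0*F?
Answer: -36845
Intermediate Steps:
Q(l, F) = 0
(-6721 - 30124) + Q(35, 27) = (-6721 - 30124) + 0 = -36845 + 0 = -36845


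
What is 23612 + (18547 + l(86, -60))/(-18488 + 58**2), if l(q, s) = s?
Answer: 18794179/796 ≈ 23611.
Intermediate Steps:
23612 + (18547 + l(86, -60))/(-18488 + 58**2) = 23612 + (18547 - 60)/(-18488 + 58**2) = 23612 + 18487/(-18488 + 3364) = 23612 + 18487/(-15124) = 23612 + 18487*(-1/15124) = 23612 - 973/796 = 18794179/796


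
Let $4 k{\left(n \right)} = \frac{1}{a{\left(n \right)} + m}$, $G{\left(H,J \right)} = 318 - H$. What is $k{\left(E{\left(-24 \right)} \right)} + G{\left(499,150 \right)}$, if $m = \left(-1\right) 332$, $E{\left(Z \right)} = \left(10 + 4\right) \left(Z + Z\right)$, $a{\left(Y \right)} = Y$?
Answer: $- \frac{726897}{4016} \approx -181.0$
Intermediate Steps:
$E{\left(Z \right)} = 28 Z$ ($E{\left(Z \right)} = 14 \cdot 2 Z = 28 Z$)
$m = -332$
$k{\left(n \right)} = \frac{1}{4 \left(-332 + n\right)}$ ($k{\left(n \right)} = \frac{1}{4 \left(n - 332\right)} = \frac{1}{4 \left(-332 + n\right)}$)
$k{\left(E{\left(-24 \right)} \right)} + G{\left(499,150 \right)} = \frac{1}{4 \left(-332 + 28 \left(-24\right)\right)} + \left(318 - 499\right) = \frac{1}{4 \left(-332 - 672\right)} + \left(318 - 499\right) = \frac{1}{4 \left(-1004\right)} - 181 = \frac{1}{4} \left(- \frac{1}{1004}\right) - 181 = - \frac{1}{4016} - 181 = - \frac{726897}{4016}$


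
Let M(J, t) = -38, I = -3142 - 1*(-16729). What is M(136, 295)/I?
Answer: -38/13587 ≈ -0.0027968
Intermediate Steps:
I = 13587 (I = -3142 + 16729 = 13587)
M(136, 295)/I = -38/13587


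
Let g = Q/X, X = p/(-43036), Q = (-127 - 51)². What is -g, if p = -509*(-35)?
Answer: 194793232/2545 ≈ 76540.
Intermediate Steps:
p = 17815
Q = 31684 (Q = (-178)² = 31684)
X = -2545/6148 (X = 17815/(-43036) = 17815*(-1/43036) = -2545/6148 ≈ -0.41396)
g = -194793232/2545 (g = 31684/(-2545/6148) = 31684*(-6148/2545) = -194793232/2545 ≈ -76540.)
-g = -1*(-194793232/2545) = 194793232/2545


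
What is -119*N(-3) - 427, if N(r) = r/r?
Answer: -546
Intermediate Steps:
N(r) = 1
-119*N(-3) - 427 = -119*1 - 427 = -119 - 427 = -546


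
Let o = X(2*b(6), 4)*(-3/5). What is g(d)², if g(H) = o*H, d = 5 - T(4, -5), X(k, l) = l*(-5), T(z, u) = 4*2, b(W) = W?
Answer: 1296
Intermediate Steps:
T(z, u) = 8
X(k, l) = -5*l
o = 12 (o = (-5*4)*(-3/5) = -(-60)/5 = -20*(-⅗) = 12)
d = -3 (d = 5 - 1*8 = 5 - 8 = -3)
g(H) = 12*H
g(d)² = (12*(-3))² = (-36)² = 1296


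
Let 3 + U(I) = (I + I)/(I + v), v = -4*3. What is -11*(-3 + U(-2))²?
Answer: -17600/49 ≈ -359.18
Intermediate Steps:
v = -12
U(I) = -3 + 2*I/(-12 + I) (U(I) = -3 + (I + I)/(I - 12) = -3 + (2*I)/(-12 + I) = -3 + 2*I/(-12 + I))
-11*(-3 + U(-2))² = -11*(-3 + (36 - 1*(-2))/(-12 - 2))² = -11*(-3 + (36 + 2)/(-14))² = -11*(-3 - 1/14*38)² = -11*(-3 - 19/7)² = -11*(-40/7)² = -11*1600/49 = -17600/49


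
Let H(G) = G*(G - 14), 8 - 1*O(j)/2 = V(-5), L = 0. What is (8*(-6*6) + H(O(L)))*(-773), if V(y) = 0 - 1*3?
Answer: 86576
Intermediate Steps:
V(y) = -3 (V(y) = 0 - 3 = -3)
O(j) = 22 (O(j) = 16 - 2*(-3) = 16 + 6 = 22)
H(G) = G*(-14 + G)
(8*(-6*6) + H(O(L)))*(-773) = (8*(-6*6) + 22*(-14 + 22))*(-773) = (8*(-36) + 22*8)*(-773) = (-288 + 176)*(-773) = -112*(-773) = 86576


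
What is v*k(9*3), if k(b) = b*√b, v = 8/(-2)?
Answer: -324*√3 ≈ -561.18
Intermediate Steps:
v = -4 (v = 8*(-½) = -4)
k(b) = b^(3/2)
v*k(9*3) = -4*81*√3 = -324*√3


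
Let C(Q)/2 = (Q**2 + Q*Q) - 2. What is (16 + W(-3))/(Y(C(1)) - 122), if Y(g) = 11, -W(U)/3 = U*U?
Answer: 11/111 ≈ 0.099099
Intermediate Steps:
W(U) = -3*U**2 (W(U) = -3*U*U = -3*U**2)
C(Q) = -4 + 4*Q**2 (C(Q) = 2*((Q**2 + Q*Q) - 2) = 2*((Q**2 + Q**2) - 2) = 2*(2*Q**2 - 2) = 2*(-2 + 2*Q**2) = -4 + 4*Q**2)
(16 + W(-3))/(Y(C(1)) - 122) = (16 - 3*(-3)**2)/(11 - 122) = (16 - 3*9)/(-111) = (16 - 27)*(-1/111) = -11*(-1/111) = 11/111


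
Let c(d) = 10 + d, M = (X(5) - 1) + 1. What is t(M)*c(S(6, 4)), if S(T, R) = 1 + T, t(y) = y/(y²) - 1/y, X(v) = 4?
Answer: 0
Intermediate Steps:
M = 4 (M = (4 - 1) + 1 = 3 + 1 = 4)
t(y) = 0 (t(y) = y/y² - 1/y = 1/y - 1/y = 0)
t(M)*c(S(6, 4)) = 0*(10 + (1 + 6)) = 0*(10 + 7) = 0*17 = 0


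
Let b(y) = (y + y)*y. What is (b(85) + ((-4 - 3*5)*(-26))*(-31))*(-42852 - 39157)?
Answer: 70855776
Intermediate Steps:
b(y) = 2*y² (b(y) = (2*y)*y = 2*y²)
(b(85) + ((-4 - 3*5)*(-26))*(-31))*(-42852 - 39157) = (2*85² + ((-4 - 3*5)*(-26))*(-31))*(-42852 - 39157) = (2*7225 + ((-4 - 15)*(-26))*(-31))*(-82009) = (14450 - 19*(-26)*(-31))*(-82009) = (14450 + 494*(-31))*(-82009) = (14450 - 15314)*(-82009) = -864*(-82009) = 70855776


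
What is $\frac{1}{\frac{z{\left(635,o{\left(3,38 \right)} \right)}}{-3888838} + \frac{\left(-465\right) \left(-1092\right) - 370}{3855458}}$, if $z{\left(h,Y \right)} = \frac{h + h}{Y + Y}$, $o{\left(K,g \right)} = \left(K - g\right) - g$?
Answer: $\frac{547253682589846}{72024312177585} \approx 7.5982$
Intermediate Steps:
$o{\left(K,g \right)} = K - 2 g$
$z{\left(h,Y \right)} = \frac{h}{Y}$ ($z{\left(h,Y \right)} = \frac{2 h}{2 Y} = 2 h \frac{1}{2 Y} = \frac{h}{Y}$)
$\frac{1}{\frac{z{\left(635,o{\left(3,38 \right)} \right)}}{-3888838} + \frac{\left(-465\right) \left(-1092\right) - 370}{3855458}} = \frac{1}{\frac{635 \frac{1}{3 - 76}}{-3888838} + \frac{\left(-465\right) \left(-1092\right) - 370}{3855458}} = \frac{1}{\frac{635}{3 - 76} \left(- \frac{1}{3888838}\right) + \left(507780 - 370\right) \frac{1}{3855458}} = \frac{1}{\frac{635}{-73} \left(- \frac{1}{3888838}\right) + 507410 \cdot \frac{1}{3855458}} = \frac{1}{635 \left(- \frac{1}{73}\right) \left(- \frac{1}{3888838}\right) + \frac{253705}{1927729}} = \frac{1}{\left(- \frac{635}{73}\right) \left(- \frac{1}{3888838}\right) + \frac{253705}{1927729}} = \frac{1}{\frac{635}{283885174} + \frac{253705}{1927729}} = \frac{1}{\frac{72024312177585}{547253682589846}} = \frac{547253682589846}{72024312177585}$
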